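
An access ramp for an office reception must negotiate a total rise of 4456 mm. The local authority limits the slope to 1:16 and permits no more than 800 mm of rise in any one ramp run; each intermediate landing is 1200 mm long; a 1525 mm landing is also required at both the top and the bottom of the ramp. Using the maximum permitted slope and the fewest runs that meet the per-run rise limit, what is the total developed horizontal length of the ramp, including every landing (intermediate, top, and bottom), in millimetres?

80346 mm

4456 / 800 = 5.57, so 6 ramp runs are needed. That means 5 intermediate landings.
Horizontal run for 4456 mm of rise at 1:16 is 4456 × 16 = 71296 mm.
Intermediate landings: 5 × 1200 = 6000 mm.
Top and bottom landings: 2 × 1525 = 3050 mm.
Total = 71296 + 6000 + 3050 = 80346 mm.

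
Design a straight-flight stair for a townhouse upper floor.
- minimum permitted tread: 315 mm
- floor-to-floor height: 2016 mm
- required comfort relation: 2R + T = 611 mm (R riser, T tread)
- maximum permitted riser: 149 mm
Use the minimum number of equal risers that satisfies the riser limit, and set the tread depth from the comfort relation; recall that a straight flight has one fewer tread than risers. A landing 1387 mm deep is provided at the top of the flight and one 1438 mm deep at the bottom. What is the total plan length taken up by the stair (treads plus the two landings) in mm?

At most 149 each: 2016/149 = 13.53, giving 14 risers.
Riser R = 2016 / 14 = 144 mm, within the 149 mm limit.
Tread T = 611 − 2 × 144 = 323 mm (≥ 315 mm).
Treads = 14 − 1 = 13; going = 13 × 323 = 4199 mm.
Enclosure = 4199 + 1387 + 1438 = 7024 mm.

7024 mm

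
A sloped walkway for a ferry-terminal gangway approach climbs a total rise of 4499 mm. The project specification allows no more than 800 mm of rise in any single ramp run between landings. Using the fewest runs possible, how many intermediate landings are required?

4499 / 800 = 5.624 → round up to 6 ramp runs.
6 runs are separated by 5 intermediate landings.

5 intermediate landings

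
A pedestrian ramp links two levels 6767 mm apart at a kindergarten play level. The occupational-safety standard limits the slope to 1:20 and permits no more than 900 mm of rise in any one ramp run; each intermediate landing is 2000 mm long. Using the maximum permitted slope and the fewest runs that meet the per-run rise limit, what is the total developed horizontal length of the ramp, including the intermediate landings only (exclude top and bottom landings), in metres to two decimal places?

149.34 m

At most 900 each: 6767/900 = 7.52, giving 8 ramp runs. That means 7 intermediate landings.
Horizontal run for 6767 mm of rise at 1:20 is 6767 × 20 = 135340 mm.
7 intermediate landings contribute 7 × 2000 = 14000 mm.
Total developed length = 135340 + 14000 = 149340 mm.
= 149.34 m.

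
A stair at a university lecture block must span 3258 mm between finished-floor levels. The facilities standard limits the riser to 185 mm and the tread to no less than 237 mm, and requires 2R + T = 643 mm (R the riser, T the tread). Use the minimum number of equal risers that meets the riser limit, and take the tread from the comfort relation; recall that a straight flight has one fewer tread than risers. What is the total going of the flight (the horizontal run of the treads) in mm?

4777 mm

3258 / 185 = 17.61, so 18 risers are needed.
Riser R = 3258 / 18 = 181 mm, within the 185 mm limit.
Tread T = 643 − 2 × 181 = 281 mm (≥ 237 mm).
18 risers give 17 treads; going = 17 × 281 = 4777 mm.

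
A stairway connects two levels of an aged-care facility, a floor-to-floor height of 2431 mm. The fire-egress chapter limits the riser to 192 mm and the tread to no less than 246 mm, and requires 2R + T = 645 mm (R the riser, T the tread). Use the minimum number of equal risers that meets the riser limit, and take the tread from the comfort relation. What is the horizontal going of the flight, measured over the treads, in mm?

3252 mm

⌈2431/192⌉ = 13 risers.
Riser R = 2431 / 13 = 187 mm, within the 192 mm limit.
Tread T = 645 − 2 × 187 = 271 mm (≥ 246 mm).
13 risers give 12 treads; going = 12 × 271 = 3252 mm.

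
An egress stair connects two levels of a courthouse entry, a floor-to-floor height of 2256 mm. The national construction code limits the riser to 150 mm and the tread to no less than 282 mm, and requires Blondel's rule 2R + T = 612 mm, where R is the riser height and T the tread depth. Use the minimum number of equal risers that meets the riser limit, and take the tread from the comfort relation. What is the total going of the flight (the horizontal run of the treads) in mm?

At most 150 each: 2256/150 = 15.04, giving 16 risers.
Each riser is 2256/16 = 141 mm (≤ 150 mm).
T = 612 − 2·141 = 330 mm, which satisfies the 282 mm minimum.
16 risers give 15 treads; going = 15 × 330 = 4950 mm.

4950 mm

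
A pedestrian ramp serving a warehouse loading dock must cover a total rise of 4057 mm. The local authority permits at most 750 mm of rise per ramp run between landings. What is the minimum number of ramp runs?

6 runs

4057 / 750 = 5.41, so 6 ramp runs are needed.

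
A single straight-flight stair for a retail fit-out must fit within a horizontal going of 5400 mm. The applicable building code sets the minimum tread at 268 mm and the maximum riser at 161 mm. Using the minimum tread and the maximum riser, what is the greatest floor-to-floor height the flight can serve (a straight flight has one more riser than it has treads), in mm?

3381 mm

Treads that fit: ⌊5400 / 268⌋ = 20.
Risers = treads + 1 = 21.
Maximum height = 21 × 161 = 3381 mm.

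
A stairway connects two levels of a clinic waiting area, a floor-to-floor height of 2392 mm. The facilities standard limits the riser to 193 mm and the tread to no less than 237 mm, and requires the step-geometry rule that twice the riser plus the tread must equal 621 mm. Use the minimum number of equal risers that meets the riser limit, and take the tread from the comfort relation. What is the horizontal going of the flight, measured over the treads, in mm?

3036 mm

2392 / 193 = 12.39, so 13 risers are needed.
R = 2392 ÷ 13 = 184 mm.
From 2R + T = 621: T = 621 − 368 = 253 mm.
Treads = 13 − 1 = 12; going = 12 × 253 = 3036 mm.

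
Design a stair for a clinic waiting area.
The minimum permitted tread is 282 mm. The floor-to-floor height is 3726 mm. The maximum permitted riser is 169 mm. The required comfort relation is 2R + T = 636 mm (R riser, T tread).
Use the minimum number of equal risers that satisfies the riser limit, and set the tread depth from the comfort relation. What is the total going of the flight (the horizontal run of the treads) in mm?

6864 mm

At most 169 each: 3726/169 = 22.05, giving 23 risers.
Riser R = 3726 / 23 = 162 mm, within the 169 mm limit.
From 2R + T = 636: T = 636 − 324 = 312 mm.
Going = (23 − 1) × 312 = 6864 mm.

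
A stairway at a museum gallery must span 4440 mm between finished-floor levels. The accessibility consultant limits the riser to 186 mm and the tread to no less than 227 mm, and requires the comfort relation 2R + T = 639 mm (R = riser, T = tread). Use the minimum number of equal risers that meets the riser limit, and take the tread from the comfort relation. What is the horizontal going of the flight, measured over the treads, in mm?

6187 mm

4440 / 186 = 23.871 → round up to 24 risers.
R = 4440 ÷ 24 = 185 mm.
T = 639 − 2·185 = 269 mm, which satisfies the 227 mm minimum.
Going = (24 − 1) × 269 = 6187 mm.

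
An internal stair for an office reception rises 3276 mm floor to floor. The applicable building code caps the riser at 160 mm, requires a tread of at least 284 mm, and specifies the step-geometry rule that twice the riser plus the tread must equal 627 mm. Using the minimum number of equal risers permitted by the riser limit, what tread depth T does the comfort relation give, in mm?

315 mm

3276 / 160 = 20.48, so 21 risers are needed.
Riser R = 3276 / 21 = 156 mm, within the 160 mm limit.
From 2R + T = 627: T = 627 − 312 = 315 mm.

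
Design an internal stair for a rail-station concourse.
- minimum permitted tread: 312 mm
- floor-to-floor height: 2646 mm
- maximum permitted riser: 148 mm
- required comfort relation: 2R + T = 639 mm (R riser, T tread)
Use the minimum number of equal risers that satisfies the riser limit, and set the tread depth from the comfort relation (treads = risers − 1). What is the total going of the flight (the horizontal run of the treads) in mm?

5865 mm

2646 / 148 = 17.878 → round up to 18 risers.
Each riser is 2646/18 = 147 mm (≤ 148 mm).
From 2R + T = 639: T = 639 − 294 = 345 mm.
Treads = 18 − 1 = 17; going = 17 × 345 = 5865 mm.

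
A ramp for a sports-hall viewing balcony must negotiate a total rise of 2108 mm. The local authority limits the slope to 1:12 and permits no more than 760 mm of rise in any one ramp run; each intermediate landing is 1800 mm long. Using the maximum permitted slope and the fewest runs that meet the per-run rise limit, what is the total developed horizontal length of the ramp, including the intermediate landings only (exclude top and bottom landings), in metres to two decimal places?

28.90 m

At most 760 each: 2108/760 = 2.77, giving 3 ramp runs. That means 2 intermediate landings.
Horizontal run for 2108 mm of rise at 1:12 is 2108 × 12 = 25296 mm.
Intermediate landings: 2 × 1800 = 3600 mm.
Developed length = 25296 + 3600 = 28896 mm.
= 28.90 m.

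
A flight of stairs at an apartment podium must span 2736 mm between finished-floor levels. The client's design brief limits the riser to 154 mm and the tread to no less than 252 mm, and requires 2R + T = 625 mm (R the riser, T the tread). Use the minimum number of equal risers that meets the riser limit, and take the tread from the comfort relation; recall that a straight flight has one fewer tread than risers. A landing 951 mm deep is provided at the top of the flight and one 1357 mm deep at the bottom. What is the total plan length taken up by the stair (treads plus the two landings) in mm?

2736 / 154 = 17.77, so 18 risers are needed.
Riser R = 2736 / 18 = 152 mm, within the 154 mm limit.
From 2R + T = 625: T = 625 − 304 = 321 mm.
Treads = 18 − 1 = 17; going = 17 × 321 = 5457 mm.
Enclosure = 5457 + 951 + 1357 = 7765 mm.

7765 mm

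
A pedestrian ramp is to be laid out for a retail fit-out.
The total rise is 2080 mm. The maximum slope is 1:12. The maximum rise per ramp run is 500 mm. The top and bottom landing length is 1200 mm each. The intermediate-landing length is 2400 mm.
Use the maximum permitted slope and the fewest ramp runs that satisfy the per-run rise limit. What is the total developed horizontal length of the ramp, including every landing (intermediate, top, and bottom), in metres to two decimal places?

36.96 m

At most 500 each: 2080/500 = 4.16, giving 5 ramp runs. That means 4 intermediate landings.
Horizontal run for 2080 mm of rise at 1:12 is 2080 × 12 = 24960 mm.
Intermediate landings: 4 × 2400 = 9600 mm.
Top and bottom landings: 2 × 1200 = 2400 mm.
Total = 24960 + 9600 + 2400 = 36960 mm.
= 36.96 m.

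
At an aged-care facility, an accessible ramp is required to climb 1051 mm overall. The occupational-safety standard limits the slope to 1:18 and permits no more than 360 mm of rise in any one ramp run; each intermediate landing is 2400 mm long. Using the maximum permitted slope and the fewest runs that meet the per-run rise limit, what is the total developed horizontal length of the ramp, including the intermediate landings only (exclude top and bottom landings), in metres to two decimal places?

23.72 m

1051 / 360 = 2.919 → round up to 3 ramp runs. That means 2 intermediate landings.
Ramp run (horizontal) at 1:18: 1051 × 18 = 18918 mm.
Intermediate landings: 2 × 2400 = 4800 mm.
Developed length = 18918 + 4800 = 23718 mm.
= 23.72 m.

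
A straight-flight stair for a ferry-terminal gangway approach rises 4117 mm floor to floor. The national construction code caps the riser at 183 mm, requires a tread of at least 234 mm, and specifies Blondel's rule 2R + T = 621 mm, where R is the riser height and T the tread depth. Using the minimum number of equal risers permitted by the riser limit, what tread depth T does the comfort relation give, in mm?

⌈4117/183⌉ = 23 risers.
Riser R = 4117 / 23 = 179 mm, within the 183 mm limit.
Tread T = 621 − 2 × 179 = 263 mm (≥ 234 mm).

263 mm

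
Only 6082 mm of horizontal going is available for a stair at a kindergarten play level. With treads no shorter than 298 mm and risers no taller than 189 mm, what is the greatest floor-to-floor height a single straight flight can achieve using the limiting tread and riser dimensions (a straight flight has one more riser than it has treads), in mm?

Treads that fit: ⌊6082 / 298⌋ = 20.
Risers = treads + 1 = 21.
Maximum height = 21 × 189 = 3969 mm.

3969 mm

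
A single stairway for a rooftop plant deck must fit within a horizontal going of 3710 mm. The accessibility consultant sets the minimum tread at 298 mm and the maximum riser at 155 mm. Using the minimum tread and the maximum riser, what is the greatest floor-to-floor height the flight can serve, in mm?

3710 / 298 = 12.45, so 12 treads fit.
Risers = treads + 1 = 13.
Maximum height = 13 × 155 = 2015 mm.

2015 mm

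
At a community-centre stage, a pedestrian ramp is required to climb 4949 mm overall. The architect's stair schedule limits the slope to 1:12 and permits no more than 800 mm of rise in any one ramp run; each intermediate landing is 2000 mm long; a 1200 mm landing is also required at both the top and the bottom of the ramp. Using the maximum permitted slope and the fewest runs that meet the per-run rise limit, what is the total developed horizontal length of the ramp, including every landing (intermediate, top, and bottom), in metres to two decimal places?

4949 / 800 = 6.186 → round up to 7 ramp runs. That means 6 intermediate landings.
Horizontal run for 4949 mm of rise at 1:12 is 4949 × 12 = 59388 mm.
6 intermediate landings contribute 6 × 2000 = 12000 mm.
Top and bottom landings: 2 × 1200 = 2400 mm.
Total = 59388 + 12000 + 2400 = 73788 mm.
= 73.79 m.

73.79 m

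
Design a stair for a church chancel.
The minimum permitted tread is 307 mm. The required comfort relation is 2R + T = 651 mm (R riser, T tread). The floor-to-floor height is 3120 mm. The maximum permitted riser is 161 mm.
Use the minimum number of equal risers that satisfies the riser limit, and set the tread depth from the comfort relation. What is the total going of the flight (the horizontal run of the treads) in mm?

3120 / 161 = 19.38, so 20 risers are needed.
R = 3120 ÷ 20 = 156 mm.
From 2R + T = 651: T = 651 − 312 = 339 mm.
Going = (20 − 1) × 339 = 6441 mm.

6441 mm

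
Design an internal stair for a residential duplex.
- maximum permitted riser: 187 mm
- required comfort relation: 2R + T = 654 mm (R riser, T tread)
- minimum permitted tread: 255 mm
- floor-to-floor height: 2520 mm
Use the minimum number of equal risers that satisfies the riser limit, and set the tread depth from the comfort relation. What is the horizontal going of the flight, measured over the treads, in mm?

3822 mm

2520 / 187 = 13.48, so 14 risers are needed.
Each riser is 2520/14 = 180 mm (≤ 187 mm).
From 2R + T = 654: T = 654 − 360 = 294 mm.
14 risers give 13 treads; going = 13 × 294 = 3822 mm.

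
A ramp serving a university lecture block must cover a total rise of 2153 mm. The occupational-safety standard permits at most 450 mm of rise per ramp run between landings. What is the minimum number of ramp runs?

2153 / 450 = 4.784 → round up to 5 ramp runs.

5 runs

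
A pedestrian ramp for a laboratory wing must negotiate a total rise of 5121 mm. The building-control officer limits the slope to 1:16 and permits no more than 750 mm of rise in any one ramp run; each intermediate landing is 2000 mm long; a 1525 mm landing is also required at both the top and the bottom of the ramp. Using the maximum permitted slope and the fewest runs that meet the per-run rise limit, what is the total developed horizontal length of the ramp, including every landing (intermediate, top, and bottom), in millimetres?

At most 750 each: 5121/750 = 6.83, giving 7 ramp runs. That means 6 intermediate landings.
Ramp run (horizontal) at 1:16: 5121 × 16 = 81936 mm.
Intermediate landings: 6 × 2000 = 12000 mm.
Top and bottom landings: 2 × 1525 = 3050 mm.
Total = 81936 + 12000 + 3050 = 96986 mm.

96986 mm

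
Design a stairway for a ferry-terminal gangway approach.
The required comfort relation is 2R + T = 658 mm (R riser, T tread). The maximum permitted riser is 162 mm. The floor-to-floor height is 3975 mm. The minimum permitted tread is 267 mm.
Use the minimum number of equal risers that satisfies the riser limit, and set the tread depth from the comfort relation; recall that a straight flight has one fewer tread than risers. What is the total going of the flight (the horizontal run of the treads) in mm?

8160 mm

⌈3975/162⌉ = 25 risers.
Riser R = 3975 / 25 = 159 mm, within the 162 mm limit.
From 2R + T = 658: T = 658 − 318 = 340 mm.
25 risers give 24 treads; going = 24 × 340 = 8160 mm.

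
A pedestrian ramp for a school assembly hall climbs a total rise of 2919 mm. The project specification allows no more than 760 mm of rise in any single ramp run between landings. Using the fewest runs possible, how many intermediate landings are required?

3 intermediate landings

2919 / 760 = 3.84, so 4 ramp runs are needed.
4 runs are separated by 3 intermediate landings.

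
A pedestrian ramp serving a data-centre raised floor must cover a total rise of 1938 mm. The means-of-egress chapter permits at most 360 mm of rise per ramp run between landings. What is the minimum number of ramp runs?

At most 360 each: 1938/360 = 5.38, giving 6 ramp runs.

6 runs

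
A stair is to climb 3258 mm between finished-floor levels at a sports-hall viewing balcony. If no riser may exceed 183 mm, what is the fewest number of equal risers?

⌈3258/183⌉ = 18 risers.

18 risers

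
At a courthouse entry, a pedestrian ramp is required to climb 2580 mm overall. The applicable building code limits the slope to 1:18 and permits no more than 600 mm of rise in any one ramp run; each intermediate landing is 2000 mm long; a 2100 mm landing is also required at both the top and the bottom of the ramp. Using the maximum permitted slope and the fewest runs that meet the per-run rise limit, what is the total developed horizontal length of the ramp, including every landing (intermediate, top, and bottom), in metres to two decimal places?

58.64 m

⌈2580/600⌉ = 5 ramp runs. That means 4 intermediate landings.
Horizontal run for 2580 mm of rise at 1:18 is 2580 × 18 = 46440 mm.
Intermediate landings: 4 × 2000 = 8000 mm.
Top and bottom landings: 2 × 2100 = 4200 mm.
Total = 46440 + 8000 + 4200 = 58640 mm.
= 58.64 m.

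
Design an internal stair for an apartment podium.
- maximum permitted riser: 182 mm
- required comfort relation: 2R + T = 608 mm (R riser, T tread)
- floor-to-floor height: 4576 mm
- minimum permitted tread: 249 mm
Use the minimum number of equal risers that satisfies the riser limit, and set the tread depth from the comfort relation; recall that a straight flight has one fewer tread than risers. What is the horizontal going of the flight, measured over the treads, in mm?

4576 / 182 = 25.14, so 26 risers are needed.
R = 4576 ÷ 26 = 176 mm.
Tread T = 608 − 2 × 176 = 256 mm (≥ 249 mm).
Going = (26 − 1) × 256 = 6400 mm.

6400 mm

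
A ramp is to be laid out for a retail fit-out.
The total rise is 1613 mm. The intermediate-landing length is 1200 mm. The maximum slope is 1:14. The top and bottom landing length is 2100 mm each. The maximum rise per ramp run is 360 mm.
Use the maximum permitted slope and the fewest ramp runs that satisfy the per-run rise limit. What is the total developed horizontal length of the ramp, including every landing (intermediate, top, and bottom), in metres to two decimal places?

31.58 m

1613 / 360 = 4.481 → round up to 5 ramp runs. That means 4 intermediate landings.
Ramp run (horizontal) at 1:14: 1613 × 14 = 22582 mm.
4 intermediate landings contribute 4 × 1200 = 4800 mm.
Top and bottom landings: 2 × 2100 = 4200 mm.
Total = 22582 + 4800 + 4200 = 31582 mm.
= 31.58 m.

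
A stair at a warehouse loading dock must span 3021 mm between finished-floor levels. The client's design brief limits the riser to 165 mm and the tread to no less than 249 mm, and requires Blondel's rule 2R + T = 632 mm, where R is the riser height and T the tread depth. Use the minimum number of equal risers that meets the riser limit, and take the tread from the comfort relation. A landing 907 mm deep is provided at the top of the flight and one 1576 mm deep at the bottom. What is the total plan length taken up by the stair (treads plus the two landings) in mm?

⌈3021/165⌉ = 19 risers.
Each riser is 3021/19 = 159 mm (≤ 165 mm).
T = 632 − 2·159 = 314 mm, which satisfies the 249 mm minimum.
Going = (19 − 1) × 314 = 5652 mm.
Add landings: 5652 + 907 + 1576 = 8135 mm.

8135 mm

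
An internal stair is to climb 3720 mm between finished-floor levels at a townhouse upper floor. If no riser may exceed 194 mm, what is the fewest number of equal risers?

20 risers

3720 / 194 = 19.175 → round up to 20 risers.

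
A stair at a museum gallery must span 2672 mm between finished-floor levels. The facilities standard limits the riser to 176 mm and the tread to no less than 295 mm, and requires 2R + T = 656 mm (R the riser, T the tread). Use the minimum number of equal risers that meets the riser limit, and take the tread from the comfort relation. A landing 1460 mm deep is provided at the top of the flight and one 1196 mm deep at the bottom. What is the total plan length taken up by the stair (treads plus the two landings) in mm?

2672 / 176 = 15.18, so 16 risers are needed.
Riser R = 2672 / 16 = 167 mm, within the 176 mm limit.
T = 656 − 2·167 = 322 mm, which satisfies the 295 mm minimum.
Treads = 16 − 1 = 15; going = 15 × 322 = 4830 mm.
Add landings: 4830 + 1460 + 1196 = 7486 mm.

7486 mm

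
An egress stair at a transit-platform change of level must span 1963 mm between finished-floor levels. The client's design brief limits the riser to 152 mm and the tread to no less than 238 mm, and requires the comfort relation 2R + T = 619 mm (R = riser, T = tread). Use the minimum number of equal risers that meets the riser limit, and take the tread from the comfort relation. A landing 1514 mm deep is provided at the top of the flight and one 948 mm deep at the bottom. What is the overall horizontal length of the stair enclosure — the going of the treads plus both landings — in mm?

1963 / 152 = 12.914 → round up to 13 risers.
Riser R = 1963 / 13 = 151 mm, within the 152 mm limit.
From 2R + T = 619: T = 619 − 302 = 317 mm.
Treads = 13 − 1 = 12; going = 12 × 317 = 3804 mm.
Enclosure = 3804 + 1514 + 948 = 6266 mm.

6266 mm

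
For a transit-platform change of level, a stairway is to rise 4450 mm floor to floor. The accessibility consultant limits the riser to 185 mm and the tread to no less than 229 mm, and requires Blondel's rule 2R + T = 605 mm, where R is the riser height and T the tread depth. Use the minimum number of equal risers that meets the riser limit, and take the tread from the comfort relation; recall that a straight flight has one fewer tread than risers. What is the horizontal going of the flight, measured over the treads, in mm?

5976 mm

⌈4450/185⌉ = 25 risers.
R = 4450 ÷ 25 = 178 mm.
Tread T = 605 − 2 × 178 = 249 mm (≥ 229 mm).
25 risers give 24 treads; going = 24 × 249 = 5976 mm.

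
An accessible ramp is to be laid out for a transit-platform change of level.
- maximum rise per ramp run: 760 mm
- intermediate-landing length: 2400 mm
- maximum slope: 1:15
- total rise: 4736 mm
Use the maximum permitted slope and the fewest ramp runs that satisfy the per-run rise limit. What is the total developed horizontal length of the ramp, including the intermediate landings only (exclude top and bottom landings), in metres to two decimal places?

85.44 m

4736 / 760 = 6.23, so 7 ramp runs are needed. That means 6 intermediate landings.
Ramp run (horizontal) at 1:15: 4736 × 15 = 71040 mm.
6 intermediate landings contribute 6 × 2400 = 14400 mm.
Total developed length = 71040 + 14400 = 85440 mm.
= 85.44 m.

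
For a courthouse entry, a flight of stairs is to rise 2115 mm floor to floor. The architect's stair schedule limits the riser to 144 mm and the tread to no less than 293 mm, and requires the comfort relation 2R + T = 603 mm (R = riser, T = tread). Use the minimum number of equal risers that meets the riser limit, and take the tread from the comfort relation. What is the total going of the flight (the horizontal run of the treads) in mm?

⌈2115/144⌉ = 15 risers.
Riser R = 2115 / 15 = 141 mm, within the 144 mm limit.
From 2R + T = 603: T = 603 − 282 = 321 mm.
Going = (15 − 1) × 321 = 4494 mm.

4494 mm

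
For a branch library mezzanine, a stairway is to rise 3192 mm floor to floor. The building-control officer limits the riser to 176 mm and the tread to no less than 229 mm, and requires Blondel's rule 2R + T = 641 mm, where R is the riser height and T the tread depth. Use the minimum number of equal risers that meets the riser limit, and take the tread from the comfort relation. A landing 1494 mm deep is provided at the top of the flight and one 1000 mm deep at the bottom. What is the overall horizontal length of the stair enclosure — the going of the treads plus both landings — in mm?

7984 mm

3192 / 176 = 18.136 → round up to 19 risers.
Riser R = 3192 / 19 = 168 mm, within the 176 mm limit.
T = 641 − 2·168 = 305 mm, which satisfies the 229 mm minimum.
19 risers give 18 treads; going = 18 × 305 = 5490 mm.
Add landings: 5490 + 1494 + 1000 = 7984 mm.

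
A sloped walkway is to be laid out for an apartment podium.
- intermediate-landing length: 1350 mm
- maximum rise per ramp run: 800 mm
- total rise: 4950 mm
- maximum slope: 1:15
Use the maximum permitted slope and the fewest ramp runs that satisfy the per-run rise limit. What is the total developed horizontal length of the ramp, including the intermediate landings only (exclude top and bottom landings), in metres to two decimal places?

82.35 m

4950 / 800 = 6.19, so 7 ramp runs are needed. That means 6 intermediate landings.
Ramp run (horizontal) at 1:15: 4950 × 15 = 74250 mm.
6 intermediate landings contribute 6 × 1350 = 8100 mm.
Developed length = 74250 + 8100 = 82350 mm.
= 82.35 m.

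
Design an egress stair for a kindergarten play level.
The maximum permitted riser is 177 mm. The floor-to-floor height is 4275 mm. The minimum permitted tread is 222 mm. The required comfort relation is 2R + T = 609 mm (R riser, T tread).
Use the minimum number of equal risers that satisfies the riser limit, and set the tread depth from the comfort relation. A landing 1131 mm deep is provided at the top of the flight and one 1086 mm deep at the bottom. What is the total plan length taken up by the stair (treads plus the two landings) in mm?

4275 / 177 = 24.15, so 25 risers are needed.
Each riser is 4275/25 = 171 mm (≤ 177 mm).
Tread T = 609 − 2 × 171 = 267 mm (≥ 222 mm).
25 risers give 24 treads; going = 24 × 267 = 6408 mm.
Enclosure = 6408 + 1131 + 1086 = 8625 mm.

8625 mm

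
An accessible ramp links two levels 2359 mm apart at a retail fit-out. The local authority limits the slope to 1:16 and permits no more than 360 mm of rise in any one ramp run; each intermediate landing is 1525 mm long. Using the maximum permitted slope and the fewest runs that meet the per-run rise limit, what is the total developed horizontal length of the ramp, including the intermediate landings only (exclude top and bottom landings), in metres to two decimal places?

2359 / 360 = 6.553 → round up to 7 ramp runs. That means 6 intermediate landings.
Ramp run (horizontal) at 1:16: 2359 × 16 = 37744 mm.
6 intermediate landings contribute 6 × 1525 = 9150 mm.
Total developed length = 37744 + 9150 = 46894 mm.
= 46.89 m.

46.89 m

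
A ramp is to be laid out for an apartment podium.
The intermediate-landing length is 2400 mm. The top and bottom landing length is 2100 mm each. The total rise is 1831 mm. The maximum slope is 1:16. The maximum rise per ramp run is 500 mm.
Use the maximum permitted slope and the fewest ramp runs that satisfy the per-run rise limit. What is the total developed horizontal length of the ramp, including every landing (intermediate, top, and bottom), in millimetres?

1831 / 500 = 3.66, so 4 ramp runs are needed. That means 3 intermediate landings.
Horizontal run for 1831 mm of rise at 1:16 is 1831 × 16 = 29296 mm.
Intermediate landings: 3 × 2400 = 7200 mm.
Top and bottom landings: 2 × 2100 = 4200 mm.
Total = 29296 + 7200 + 4200 = 40696 mm.

40696 mm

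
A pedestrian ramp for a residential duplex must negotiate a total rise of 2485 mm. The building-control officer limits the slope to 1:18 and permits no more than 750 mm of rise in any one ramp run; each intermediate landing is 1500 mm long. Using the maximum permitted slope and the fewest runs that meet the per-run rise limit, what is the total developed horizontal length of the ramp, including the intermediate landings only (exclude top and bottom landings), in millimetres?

2485 / 750 = 3.313 → round up to 4 ramp runs. That means 3 intermediate landings.
Horizontal run for 2485 mm of rise at 1:18 is 2485 × 18 = 44730 mm.
Intermediate landings: 3 × 1500 = 4500 mm.
Total developed length = 44730 + 4500 = 49230 mm.

49230 mm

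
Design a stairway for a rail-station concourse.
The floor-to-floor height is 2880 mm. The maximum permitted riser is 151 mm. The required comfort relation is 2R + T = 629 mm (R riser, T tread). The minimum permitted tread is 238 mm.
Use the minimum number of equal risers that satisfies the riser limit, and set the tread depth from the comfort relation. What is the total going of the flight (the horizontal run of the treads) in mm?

6479 mm

At most 151 each: 2880/151 = 19.07, giving 20 risers.
R = 2880 ÷ 20 = 144 mm.
Tread T = 629 − 2 × 144 = 341 mm (≥ 238 mm).
20 risers give 19 treads; going = 19 × 341 = 6479 mm.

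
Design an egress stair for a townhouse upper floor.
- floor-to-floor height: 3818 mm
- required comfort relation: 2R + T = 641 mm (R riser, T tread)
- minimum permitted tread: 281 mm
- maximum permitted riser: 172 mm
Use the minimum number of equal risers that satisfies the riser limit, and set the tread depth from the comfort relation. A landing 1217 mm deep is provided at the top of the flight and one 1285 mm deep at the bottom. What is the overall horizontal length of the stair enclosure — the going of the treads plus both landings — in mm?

9300 mm

3818 / 172 = 22.198 → round up to 23 risers.
Each riser is 3818/23 = 166 mm (≤ 172 mm).
From 2R + T = 641: T = 641 − 332 = 309 mm.
Going = (23 − 1) × 309 = 6798 mm.
Add landings: 6798 + 1217 + 1285 = 9300 mm.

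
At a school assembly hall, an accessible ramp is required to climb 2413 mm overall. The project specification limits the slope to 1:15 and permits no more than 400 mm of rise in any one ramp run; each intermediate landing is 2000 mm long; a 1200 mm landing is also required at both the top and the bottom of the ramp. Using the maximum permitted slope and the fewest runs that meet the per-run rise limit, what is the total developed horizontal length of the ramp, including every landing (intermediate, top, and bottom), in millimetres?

2413 / 400 = 6.03, so 7 ramp runs are needed. That means 6 intermediate landings.
Horizontal run for 2413 mm of rise at 1:15 is 2413 × 15 = 36195 mm.
6 intermediate landings contribute 6 × 2000 = 12000 mm.
Top and bottom landings: 2 × 1200 = 2400 mm.
Total = 36195 + 12000 + 2400 = 50595 mm.

50595 mm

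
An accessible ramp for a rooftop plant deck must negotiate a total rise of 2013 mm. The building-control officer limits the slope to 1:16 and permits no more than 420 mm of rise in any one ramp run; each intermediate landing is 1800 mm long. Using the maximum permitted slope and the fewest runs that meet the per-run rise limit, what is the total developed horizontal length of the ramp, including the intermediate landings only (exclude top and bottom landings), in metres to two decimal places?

2013 / 420 = 4.793 → round up to 5 ramp runs. That means 4 intermediate landings.
Ramp run (horizontal) at 1:16: 2013 × 16 = 32208 mm.
Intermediate landings: 4 × 1800 = 7200 mm.
Developed length = 32208 + 7200 = 39408 mm.
= 39.41 m.

39.41 m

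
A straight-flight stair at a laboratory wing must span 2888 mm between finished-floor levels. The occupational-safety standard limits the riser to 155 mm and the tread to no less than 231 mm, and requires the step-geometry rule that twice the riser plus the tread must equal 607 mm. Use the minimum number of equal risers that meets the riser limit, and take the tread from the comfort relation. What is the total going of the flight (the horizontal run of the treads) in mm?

5454 mm

⌈2888/155⌉ = 19 risers.
Riser R = 2888 / 19 = 152 mm, within the 155 mm limit.
T = 607 − 2·152 = 303 mm, which satisfies the 231 mm minimum.
Going = (19 − 1) × 303 = 5454 mm.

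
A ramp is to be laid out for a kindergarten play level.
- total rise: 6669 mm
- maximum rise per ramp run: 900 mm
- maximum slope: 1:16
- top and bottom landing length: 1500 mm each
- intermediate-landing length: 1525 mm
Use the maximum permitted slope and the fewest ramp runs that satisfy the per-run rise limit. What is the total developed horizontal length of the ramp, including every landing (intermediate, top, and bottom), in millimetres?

⌈6669/900⌉ = 8 ramp runs. That means 7 intermediate landings.
Horizontal run for 6669 mm of rise at 1:16 is 6669 × 16 = 106704 mm.
7 intermediate landings contribute 7 × 1525 = 10675 mm.
Top and bottom landings: 2 × 1500 = 3000 mm.
Total = 106704 + 10675 + 3000 = 120379 mm.

120379 mm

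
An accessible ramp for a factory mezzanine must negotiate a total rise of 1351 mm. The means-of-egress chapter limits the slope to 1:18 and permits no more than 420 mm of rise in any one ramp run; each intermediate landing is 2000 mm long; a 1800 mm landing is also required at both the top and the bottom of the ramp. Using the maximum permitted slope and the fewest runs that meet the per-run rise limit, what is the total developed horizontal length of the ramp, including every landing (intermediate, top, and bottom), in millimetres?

33918 mm

1351 / 420 = 3.217 → round up to 4 ramp runs. That means 3 intermediate landings.
Horizontal run for 1351 mm of rise at 1:18 is 1351 × 18 = 24318 mm.
Intermediate landings: 3 × 2000 = 6000 mm.
Top and bottom landings: 2 × 1800 = 3600 mm.
Total = 24318 + 6000 + 3600 = 33918 mm.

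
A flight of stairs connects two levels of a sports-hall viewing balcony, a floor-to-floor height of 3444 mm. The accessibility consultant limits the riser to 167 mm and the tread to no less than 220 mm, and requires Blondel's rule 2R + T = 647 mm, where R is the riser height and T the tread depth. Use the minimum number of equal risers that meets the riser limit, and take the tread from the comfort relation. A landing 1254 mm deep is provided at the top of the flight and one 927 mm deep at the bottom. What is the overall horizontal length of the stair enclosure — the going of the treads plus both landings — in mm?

8561 mm

At most 167 each: 3444/167 = 20.62, giving 21 risers.
Riser R = 3444 / 21 = 164 mm, within the 167 mm limit.
Tread T = 647 − 2 × 164 = 319 mm (≥ 220 mm).
21 risers give 20 treads; going = 20 × 319 = 6380 mm.
Enclosure = 6380 + 1254 + 927 = 8561 mm.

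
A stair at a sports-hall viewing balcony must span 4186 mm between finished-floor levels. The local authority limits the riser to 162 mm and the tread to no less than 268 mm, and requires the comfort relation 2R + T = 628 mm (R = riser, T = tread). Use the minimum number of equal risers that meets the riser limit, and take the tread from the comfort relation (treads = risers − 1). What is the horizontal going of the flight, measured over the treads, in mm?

4186 / 162 = 25.840 → round up to 26 risers.
R = 4186 ÷ 26 = 161 mm.
From 2R + T = 628: T = 628 − 322 = 306 mm.
Going = (26 − 1) × 306 = 7650 mm.

7650 mm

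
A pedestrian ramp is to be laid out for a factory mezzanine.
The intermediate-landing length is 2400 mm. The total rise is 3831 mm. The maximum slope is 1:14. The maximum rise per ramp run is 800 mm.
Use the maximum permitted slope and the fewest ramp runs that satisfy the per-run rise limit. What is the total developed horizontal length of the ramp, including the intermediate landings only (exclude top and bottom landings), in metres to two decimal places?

⌈3831/800⌉ = 5 ramp runs. That means 4 intermediate landings.
Ramp run (horizontal) at 1:14: 3831 × 14 = 53634 mm.
Intermediate landings: 4 × 2400 = 9600 mm.
Total developed length = 53634 + 9600 = 63234 mm.
= 63.23 m.

63.23 m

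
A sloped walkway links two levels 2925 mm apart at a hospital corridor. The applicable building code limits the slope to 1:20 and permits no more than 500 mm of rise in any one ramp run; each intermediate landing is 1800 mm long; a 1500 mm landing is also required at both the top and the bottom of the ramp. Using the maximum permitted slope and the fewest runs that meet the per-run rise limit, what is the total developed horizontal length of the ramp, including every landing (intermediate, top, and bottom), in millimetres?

70500 mm

2925 / 500 = 5.85, so 6 ramp runs are needed. That means 5 intermediate landings.
Horizontal run for 2925 mm of rise at 1:20 is 2925 × 20 = 58500 mm.
5 intermediate landings contribute 5 × 1800 = 9000 mm.
Top and bottom landings: 2 × 1500 = 3000 mm.
Total = 58500 + 9000 + 3000 = 70500 mm.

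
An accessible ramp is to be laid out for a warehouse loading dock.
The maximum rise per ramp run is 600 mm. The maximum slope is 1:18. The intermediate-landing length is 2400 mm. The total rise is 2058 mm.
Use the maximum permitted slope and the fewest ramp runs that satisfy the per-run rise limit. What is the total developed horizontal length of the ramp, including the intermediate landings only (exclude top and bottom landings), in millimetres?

44244 mm

2058 / 600 = 3.43, so 4 ramp runs are needed. That means 3 intermediate landings.
Horizontal run for 2058 mm of rise at 1:18 is 2058 × 18 = 37044 mm.
3 intermediate landings contribute 3 × 2400 = 7200 mm.
Developed length = 37044 + 7200 = 44244 mm.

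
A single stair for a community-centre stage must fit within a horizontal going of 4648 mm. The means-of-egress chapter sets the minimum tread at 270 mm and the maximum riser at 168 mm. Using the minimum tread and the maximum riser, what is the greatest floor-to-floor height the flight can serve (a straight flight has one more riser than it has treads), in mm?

3024 mm

Treads that fit: ⌊4648 / 270⌋ = 17.
Risers = treads + 1 = 18.
Maximum height = 18 × 168 = 3024 mm.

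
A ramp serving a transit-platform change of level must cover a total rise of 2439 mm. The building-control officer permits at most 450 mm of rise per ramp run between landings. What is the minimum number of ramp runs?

2439 / 450 = 5.42, so 6 ramp runs are needed.

6 runs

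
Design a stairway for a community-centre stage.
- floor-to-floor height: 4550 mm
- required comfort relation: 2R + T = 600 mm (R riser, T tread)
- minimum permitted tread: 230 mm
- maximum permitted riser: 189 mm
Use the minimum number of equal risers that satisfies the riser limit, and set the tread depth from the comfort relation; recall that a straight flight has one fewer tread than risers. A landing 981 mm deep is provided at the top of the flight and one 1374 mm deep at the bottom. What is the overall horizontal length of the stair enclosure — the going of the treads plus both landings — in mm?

⌈4550/189⌉ = 25 risers.
R = 4550 ÷ 25 = 182 mm.
T = 600 − 2·182 = 236 mm, which satisfies the 230 mm minimum.
Going = (25 − 1) × 236 = 5664 mm.
Add landings: 5664 + 981 + 1374 = 8019 mm.

8019 mm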